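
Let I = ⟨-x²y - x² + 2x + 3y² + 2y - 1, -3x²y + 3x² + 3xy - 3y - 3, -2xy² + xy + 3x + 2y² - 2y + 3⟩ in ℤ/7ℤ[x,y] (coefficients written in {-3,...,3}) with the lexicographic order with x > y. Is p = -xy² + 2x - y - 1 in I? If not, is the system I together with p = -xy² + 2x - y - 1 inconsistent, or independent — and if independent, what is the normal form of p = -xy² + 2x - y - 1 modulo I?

-xy² + 2x - y - 1 lies in I (it reduces to 0).

First compute the reduced Gröbner basis of I by Buchberger's algorithm.
f_1 = -x²y - x² + 2x + 3y² + 2y - 1, LT = x²y.
f_2 = -3x²y + 3x² + 3xy - 3y - 3, LT = x²y.
f_3 = -2xy² + xy + 3x + 2y² - 2y + 3, LT = xy².

S(f_1,f_2): lcm = x²y. S = 2x² + xy - 2x - 3y² - 3y.
  leading term x²: no divisor's leading term divides it; move 2x² to the remainder.
  leading term xy: no divisor's leading term divides it; move xy to the remainder.
  leading term x: no divisor's leading term divides it; move -2x to the remainder.
  leading term y²: no divisor's leading term divides it; move -3y² to the remainder.
  leading term y: no divisor's leading term divides it; move -3y to the remainder.
  remainder 2x² + xy - 2x - 3y² - 3y ≠ 0; add h_4 = 2x² + xy - 2x - 3y² - 3y to the basis.

S(f_1,f_3): lcm = x²y². S = -2x²y - 2x² + xy² - 3xy - 2x - 3y³ - 2y² + y.
  leading term x²y: subtract (2)·f_1 from -2x²y - 2x² + xy² - 3xy - 2x - 3y³ - 2y² + y → xy² - 3xy + x - 3y³ - y² - 3y + 2
  leading term xy²: subtract (3)·f_3 from xy² - 3xy + x - 3y³ - y² - 3y + 2 → xy - x - 3y³ + 3y
  leading term xy: no divisor's leading term divides it; move xy to the remainder.
  leading term x: no divisor's leading term divides it; move -x to the remainder.
  leading term y³: no divisor's leading term divides it; move -3y³ to the remainder.
  leading term y: no divisor's leading term divides it; move 3y to the remainder.
  remainder xy - x - 3y³ + 3y ≠ 0; add h_5 = xy - x - 3y³ + 3y to the basis.

S(f_2,f_3): lcm = x²y². S = 3x²y - 2x² - xy - 2x + y² + y.
  leading term x²y: subtract (-3)·f_1 from 3x²y - 2x² - xy - 2x + y² + y → 2x² - xy - 3x + 3y² - 3
  leading term x²: subtract (1)·h_4 from 2x² - xy - 3x + 3y² - 3 → -2xy - x - y² + 3y - 3
  leading term xy: subtract (-2)·h_5 from -2xy - x - y² + 3y - 3 → -3x + y³ - y² + 2y - 3
  leading term x: no divisor's leading term divides it; move -3x to the remainder.
  leading term y³: no divisor's leading term divides it; move y³ to the remainder.
  leading term y²: no divisor's leading term divides it; move -y² to the remainder.
  leading term y: no divisor's leading term divides it; move 2y to the remainder.
  leading term 1: no divisor's leading term divides it; move -3 to the remainder.
  remainder -3x + y³ - y² + 2y - 3 ≠ 0; add h_6 = -3x + y³ - y² + 2y - 3 to the basis.

S(f_3,h_4): lcm = x²y². S = 3x²y + 2x² + 3xy³ + xy + 2x - 2y⁴ - 2y³.
  leading term x²y: subtract (-3)·f_1 from 3x²y + 2x² + 3xy³ + xy + 2x - 2y⁴ - 2y³ → -x² + 3xy³ + xy + x - 2y⁴ - 2y³ + 2y² - y - 3
  leading term x²: subtract (3)·h_4 from -x² + 3xy³ + xy + x - 2y⁴ - 2y³ + 2y² - y - 3 → 3xy³ - 2xy - 2y⁴ - 2y³ - 3y² + y - 3
  leading term xy³: subtract (2y)·f_3 from 3xy³ - 2xy - 2y⁴ - 2y³ - 3y² + y - 3 → -2xy² - xy - 2y⁴ + y³ + y² + 2y - 3
  leading term xy²: subtract (1)·f_3 from -2xy² - xy - 2y⁴ + y³ + y² + 2y - 3 → -2xy - 3x - 2y⁴ + y³ - y² - 3y + 1
  leading term xy: subtract (-2)·h_5 from -2xy - 3x - 2y⁴ + y³ - y² - 3y + 1 → 2x - 2y⁴ + 2y³ - y² + 3y + 1
  leading term x: subtract (-3)·h_6 from 2x - 2y⁴ + 2y³ - y² + 3y + 1 → -2y⁴ - 2y³ + 3y² + 2y - 1
  leading term y⁴: no divisor's leading term divides it; move -2y⁴ to the remainder.
  leading term y³: no divisor's leading term divides it; move -2y³ to the remainder.
  leading term y²: no divisor's leading term divides it; move 3y² to the remainder.
  leading term y: no divisor's leading term divides it; move 2y to the remainder.
  leading term 1: no divisor's leading term divides it; move -1 to the remainder.
  remainder -2y⁴ - 2y³ + 3y² + 2y - 1 ≠ 0; add h_7 = -2y⁴ - 2y³ + 3y² + 2y - 1 to the basis.

S(f_1,h_5): lcm = x²y. S = 2x² + 3xy³ - 3xy - 2x - 3y² - 2y + 1.
  leading term x²: subtract (1)·h_4 from 2x² + 3xy³ - 3xy - 2x - 3y² - 2y + 1 → 3xy³ + 3xy + y + 1
  leading term xy³: subtract (2y)·f_3 from 3xy³ + 3xy + y + 1 → -2xy² - 3xy + 3y³ - 3y² + 2y + 1
  leading term xy²: subtract (1)·f_3 from -2xy² - 3xy + 3y³ - 3y² + 2y + 1 → 3xy - 3x + 3y³ + 2y² - 3y - 2
  leading term xy: subtract (3)·h_5 from 3xy - 3x + 3y³ + 2y² - 3y - 2 → -2y³ + 2y² + 2y - 2
  leading term y³: no divisor's leading term divides it; move -2y³ to the remainder.
  leading term y²: no divisor's leading term divides it; move 2y² to the remainder.
  leading term y: no divisor's leading term divides it; move 2y to the remainder.
  leading term 1: no divisor's leading term divides it; move -2 to the remainder.
  remainder -2y³ + 2y² + 2y - 2 ≠ 0; add h_8 = -2y³ + 2y² + 2y - 2 to the basis.

S(f_3,h_5): lcm = xy². S = -3xy + 2x + 3y⁴ + 3y² + y + 2.
  leading term xy: subtract (-3)·h_5 from -3xy + 2x + 3y⁴ + 3y² + y + 2 → -x + 3y⁴ - 2y³ + 3y² + 3y + 2
  leading term x: subtract (-2)·h_6 from -x + 3y⁴ - 2y³ + 3y² + 3y + 2 → 3y⁴ + y² + 3
  leading term y⁴: subtract (2)·h_7 from 3y⁴ + y² + 3 → -3y³ + 2y² + 3y - 2
  leading term y³: subtract (-2)·h_8 from -3y³ + 2y² + 3y - 2 → -y² + 1
  leading term y²: no divisor's leading term divides it; move -y² to the remainder.
  leading term 1: no divisor's leading term divides it; move 1 to the remainder.
  remainder -y² + 1 ≠ 0; add h_9 = -y² + 1 to the basis.

The other S-polynomials (S(f_1,h_4), S(f_2,h_4), S(f_2,h_5), S(h_4,h_5), S(f_1,h_6), S(f_2,h_6), S(f_3,h_6), S(h_4,h_6), S(h_5,h_6), S(f_1,h_7), S(f_2,h_7), S(f_3,h_7), S(h_4,h_7), S(h_5,h_7), S(h_6,h_7), S(f_1,h_8), S(f_2,h_8), S(f_3,h_8), S(h_4,h_8), S(h_5,h_8), S(h_6,h_8), S(h_7,h_8), S(f_1,h_9), S(f_2,h_9), S(f_3,h_9), S(h_4,h_9), S(h_5,h_9), S(h_6,h_9), S(h_7,h_9), S(h_8,h_9)) all reduce to 0 modulo the current basis, so we have a Gröbner basis.
Inter-reduce: drop elements whose leading term is divisible by another's, tail-reduce, and make monic.
Reduced Gröbner basis: {x - y - 1, y² - 1}.
Label its elements g_1 = x - y - 1, g_2 = y² - 1.

Reduce p = -xy² + 2x - y - 1 modulo G:
  leading term xy²: subtract (-y²)·g_1 from -xy² + 2x - y - 1 → 2x - y³ - y² - y - 1
  leading term x: subtract (2)·g_1 from 2x - y³ - y² - y - 1 → -y³ - y² + y + 1
  leading term y³: subtract (-y)·g_2 from -y³ - y² + y + 1 → -y² + 1
  leading term y²: subtract (-1)·g_2 from -y² + 1 → 0
  normal form = 0.
Since the normal form is 0, p ∈ I.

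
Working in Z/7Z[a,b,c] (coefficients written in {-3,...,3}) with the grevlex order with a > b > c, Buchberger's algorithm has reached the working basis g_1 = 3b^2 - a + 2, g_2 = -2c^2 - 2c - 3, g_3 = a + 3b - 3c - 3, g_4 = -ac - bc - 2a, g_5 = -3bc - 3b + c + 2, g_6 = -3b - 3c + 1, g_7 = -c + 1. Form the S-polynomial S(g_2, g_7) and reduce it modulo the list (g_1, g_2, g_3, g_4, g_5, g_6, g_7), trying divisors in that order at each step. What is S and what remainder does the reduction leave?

S(g_2, g_7) = 2c - 2; remainder on division = 0.

lcm(LM(g_2), LM(g_7)) = c^2.
S = (lcm/LT(g_2))·g_2 − (lcm/LT(g_7))·g_7 = 2c - 2.
Reduce S modulo (g_1, g_2, g_3, g_4, g_5, g_6, g_7) in that order:
  leading term c: subtract (-2)·g_7 from 2c - 2 → 0
The remainder is 0, so this S-polynomial contributes no new basis element.
This is the inner loop of Buchberger's algorithm — each nonzero remainder becomes a new basis element.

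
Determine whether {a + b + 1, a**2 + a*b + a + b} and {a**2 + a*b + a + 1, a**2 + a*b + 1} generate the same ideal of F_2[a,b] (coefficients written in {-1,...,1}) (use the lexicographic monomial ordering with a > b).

No, the ideals differ.

Two ideals are equal iff their reduced Gröbner bases coincide (the reduced basis is unique for a fixed ordering).
Buchberger on the first generating set:
f_1 = a + b + 1, LT = a.
f_2 = a**2 + a*b + a + b, LT = a**2.

S(f_1,f_2): lcm = a**2. S = b.
  leading term b: no divisor's leading term divides it; move b to the remainder.
  remainder b ≠ 0; add g_3 = b to the basis.

The other S-polynomials (S(f_1,g_3), S(f_2,g_3)) all reduce to 0 modulo the current basis, so we have a Gröbner basis.
Inter-reduce: drop elements whose leading term is divisible by another's, tail-reduce, and make monic.
Reduced Gröbner basis: {a + 1, b}.

Buchberger on the second generating set:
h_1 = a**2 + a*b + a + 1, LT = a**2.
h_2 = a**2 + a*b + 1, LT = a**2.

S(h_1,h_2): lcm = a**2. S = a.
  leading term a: no divisor's leading term divides it; move a to the remainder.
  remainder a ≠ 0; add k_3 = a to the basis.

S(h_1,k_3): lcm = a**2. S = a*b + a + 1.
  leading term a*b: subtract (b)·k_3 from a*b + a + 1 → a + 1
  leading term a: subtract (1)·k_3 from a + 1 → 1
  leading term 1: no divisor's leading term divides it; move 1 to the remainder.
  remainder 1 ≠ 0; add k_4 = 1 to the basis.

The other S-polynomials (S(h_2,k_3), S(h_1,k_4), S(h_2,k_4), S(k_3,k_4)) all reduce to 0 modulo the current basis, so we have a Gröbner basis.
Inter-reduce: drop elements whose leading term is divisible by another's, tail-reduce, and make monic.
Reduced Gröbner basis: {1}.

These differ, so the ideals are not equal.
The same test decides containment: I ⊆ J iff every generator of I reduces to 0 modulo a Gröbner basis of J.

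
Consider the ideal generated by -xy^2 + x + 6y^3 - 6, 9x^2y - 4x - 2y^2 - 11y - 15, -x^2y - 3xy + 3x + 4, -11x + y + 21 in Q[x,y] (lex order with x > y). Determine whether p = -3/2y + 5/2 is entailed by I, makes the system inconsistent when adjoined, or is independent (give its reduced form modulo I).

First compute the reduced Gröbner basis of I by Buchberger's algorithm.
f_1 = -xy^2 + x + 6y^3 - 6, LT = xy^2.
f_2 = 9x^2y - 4x - 2y^2 - 11y - 15, LT = x^2y.
f_3 = -x^2y - 3xy + 3x + 4, LT = x^2y.
f_4 = -11x + y + 21, LT = x.

S(f_1,f_2): lcm = x^2y^2. S = -x^2 - 6xy^3 + 4/9xy + 6x + 2/9y^3 + 11/9y^2 + 5/3y.
  leading term x^2: subtract (1/11x)·f_4 from -x^2 - 6xy^3 + 4/9xy + 6x + 2/9y^3 + 11/9y^2 + 5/3y → -6xy^3 + 35/99xy + 45/11x + 2/9y^3 + 11/9y^2 + 5/3y
  leading term xy^3: subtract (6y)·f_1 from -6xy^3 + 35/99xy + 45/11x + 2/9y^3 + 11/9y^2 + 5/3y → -559/99xy + 45/11x - 36y^4 + 2/9y^3 + 11/9y^2 + 113/3y
  leading term xy: subtract (559/1089y)·f_4 from -559/99xy + 45/11x - 36y^4 + 2/9y^3 + 11/9y^2 + 113/3y → 45/11x - 36y^4 + 2/9y^3 + 772/1089y^2 + 9760/363y
  leading term x: subtract (-45/121)·f_4 from 45/11x - 36y^4 + 2/9y^3 + 772/1089y^2 + 9760/363y → -36y^4 + 2/9y^3 + 772/1089y^2 + 9895/363y + 945/121
  leading term y^4: no divisor's leading term divides it; move -36y^4 to the remainder.
  leading term y^3: no divisor's leading term divides it; move 2/9y^3 to the remainder.
  leading term y^2: no divisor's leading term divides it; move 772/1089y^2 to the remainder.
  leading term y: no divisor's leading term divides it; move 9895/363y to the remainder.
  leading term 1: no divisor's leading term divides it; move 945/121 to the remainder.
  remainder -36y^4 + 2/9y^3 + 772/1089y^2 + 9895/363y + 945/121 ≠ 0; add h_5 = -36y^4 + 2/9y^3 + 772/1089y^2 + 9895/363y + 945/121 to the basis.

S(f_1,f_3): lcm = x^2y^2. S = -x^2 - 6xy^3 - 3xy^2 + 3xy + 6x + 4y.
  leading term x^2: subtract (1/11x)·f_4 from -x^2 - 6xy^3 - 3xy^2 + 3xy + 6x + 4y → -6xy^3 - 3xy^2 + 32/11xy + 45/11x + 4y
  leading term xy^3: subtract (6y)·f_1 from -6xy^3 - 3xy^2 + 32/11xy + 45/11x + 4y → -3xy^2 - 34/11xy + 45/11x - 36y^4 + 40y
  leading term xy^2: subtract (3)·f_1 from -3xy^2 - 34/11xy + 45/11x - 36y^4 + 40y → -34/11xy + 12/11x - 36y^4 - 18y^3 + 40y + 18
  leading term xy: subtract (34/121y)·f_4 from -34/11xy + 12/11x - 36y^4 - 18y^3 + 40y + 18 → 12/11x - 36y^4 - 18y^3 - 34/121y^2 + 4126/121y + 18
  leading term x: subtract (-12/121)·f_4 from 12/11x - 36y^4 - 18y^3 - 34/121y^2 + 4126/121y + 18 → -36y^4 - 18y^3 - 34/121y^2 + 4138/121y + 2430/121
  leading term y^4: subtract (1)·h_5 from -36y^4 - 18y^3 - 34/121y^2 + 4138/121y + 2430/121 → -164/9y^3 - 98/99y^2 + 229/33y + 135/11
  leading term y^3: no divisor's leading term divides it; move -164/9y^3 to the remainder.
  leading term y^2: no divisor's leading term divides it; move -98/99y^2 to the remainder.
  leading term y: no divisor's leading term divides it; move 229/33y to the remainder.
  leading term 1: no divisor's leading term divides it; move 135/11 to the remainder.
  remainder -164/9y^3 - 98/99y^2 + 229/33y + 135/11 ≠ 0; add h_6 = -164/9y^3 - 98/99y^2 + 229/33y + 135/11 to the basis.

S(f_1,f_4): lcm = xy^2. S = -x - 65/11y^3 + 21/11y^2 + 6.
  leading term x: subtract (1/11)·f_4 from -x - 65/11y^3 + 21/11y^2 + 6 → -65/11y^3 + 21/11y^2 - 1/11y + 45/11
  leading term y^3: subtract (585/1804)·h_6 from -65/11y^3 + 21/11y^2 - 1/11y + 45/11 → 22127/9922y^2 - 46459/19844y + 2205/19844
  leading term y^2: no divisor's leading term divides it; move 22127/9922y^2 to the remainder.
  leading term y: no divisor's leading term divides it; move -46459/19844y to the remainder.
  leading term 1: no divisor's leading term divides it; move 2205/19844 to the remainder.
  remainder 22127/9922y^2 - 46459/19844y + 2205/19844 ≠ 0; add h_7 = 22127/9922y^2 - 46459/19844y + 2205/19844 to the basis.

S(f_2,f_3): lcm = x^2y. S = -3xy + 23/9x - 2/9y^2 - 11/9y + 7/3.
  leading term xy: subtract (3/11y)·f_4 from -3xy + 23/9x - 2/9y^2 - 11/9y + 7/3 → 23/9x - 49/99y^2 - 688/99y + 7/3
  leading term x: subtract (-23/99)·f_4 from 23/9x - 49/99y^2 - 688/99y + 7/3 → -49/99y^2 - 665/99y + 238/33
  leading term y^2: subtract (-6314/28449)·h_7 from -49/99y^2 - 665/99y + 238/33 → -1509781/208626y + 1509781/208626
  leading term y: no divisor's leading term divides it; move -1509781/208626y to the remainder.
  leading term 1: no divisor's leading term divides it; move 1509781/208626 to the remainder.
  remainder -1509781/208626y + 1509781/208626 ≠ 0; add h_8 = -1509781/208626y + 1509781/208626 to the basis.

The other S-polynomials (S(f_2,f_4), S(f_3,f_4), S(f_1,h_5), S(f_2,h_5), S(f_3,h_5), S(f_4,h_5), S(f_1,h_6), S(f_2,h_6), S(f_3,h_6), S(f_4,h_6), S(h_5,h_6), S(f_1,h_7), S(f_2,h_7), S(f_3,h_7), S(f_4,h_7), S(h_5,h_7), S(h_6,h_7), S(f_1,h_8), S(f_2,h_8), S(f_3,h_8), S(f_4,h_8), S(h_5,h_8), S(h_6,h_8), S(h_7,h_8)) all reduce to 0 modulo the current basis, so we have a Gröbner basis.
Inter-reduce: drop elements whose leading term is divisible by another's, tail-reduce, and make monic.
Reduced Gröbner basis: {x - 2, y - 1}.
Label its elements g_1 = x - 2, g_2 = y - 1.

Reduce p = -3/2y + 5/2 modulo G:
  leading term y: subtract (-3/2)·g_2 from -3/2y + 5/2 → 1
  leading term 1: no divisor's leading term divides it; move 1 to the remainder.
  normal form = 1.
The normal form is nonzero, so p ∉ I. Since p minus its normal form lies in I, I + (p) = I + (r) where r = 1; decide whether this ideal is the whole ring.
Here r = 1 is a nonzero constant, hence a unit: 1 ∈ I + (p), the Gröbner basis of I + (p) is {1}, and the enlarged system has no common solution — adjoining p is inconsistent.

Adjoining -3/2y + 5/2 makes the ideal the whole ring: the system is inconsistent.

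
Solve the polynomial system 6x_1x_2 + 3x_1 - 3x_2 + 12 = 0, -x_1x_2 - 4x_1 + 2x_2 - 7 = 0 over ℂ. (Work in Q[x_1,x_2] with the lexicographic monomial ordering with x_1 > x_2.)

Compute a lex Gröbner basis by Buchberger's algorithm.
f_1 = 6x_1x_2 + 3x_1 - 3x_2 + 12, LT = x_1x_2.
f_2 = -x_1x_2 - 4x_1 + 2x_2 - 7, LT = x_1x_2.

S(f_1,f_2): lcm = x_1x_2. S = -7/2x_1 + 3/2x_2 - 5.
  reduce S modulo (f_1, f_2):
  remainder -7/2x_1 + 3/2x_2 - 5 ≠ 0; add h_3 = -7/2x_1 + 3/2x_2 - 5 to the basis.

S(f_1,h_3): lcm = x_1x_2. S = 1/2x_1 + 3/7x_2^2 - 27/14x_2 + 2.
  reduce S modulo (f_1, f_2, h_3):
  remainder 3/7x_2^2 - 12/7x_2 + 9/7 ≠ 0; add h_4 = 3/7x_2^2 - 12/7x_2 + 9/7 to the basis.

The other S-polynomials (S(f_2,h_3), S(f_1,h_4), S(f_2,h_4), S(h_3,h_4)) all reduce to 0 modulo the current basis, so we have a Gröbner basis.
Inter-reduce: drop elements whose leading term is divisible by another's, tail-reduce, and make monic.
Reduced Gröbner basis: {x_1 - 3/7x_2 + 10/7, x_2^2 - 4x_2 + 3}.

Elimination: the polynomial x_2^2 - 4x_2 + 3 lies in the elimination ideal for x_2, so x_2 ∈ {1, 3}. For each such x_2, the remaining basis elements (now univariate) give the rest of the solution.
  x_2 = 1: the earlier basis element becomes x_1 + 1 = 0, giving x_1 = -1 — point (-1, 1).
  x_2 = 3: the earlier basis element becomes x_1 + 1/7 = 0, giving x_1 = -1/7 — point (-1/7, 3).

{(-1, 1), (-1/7, 3)}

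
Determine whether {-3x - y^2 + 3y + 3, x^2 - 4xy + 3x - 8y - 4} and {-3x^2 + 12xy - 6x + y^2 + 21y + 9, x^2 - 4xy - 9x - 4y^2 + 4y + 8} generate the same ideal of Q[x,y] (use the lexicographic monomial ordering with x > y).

Yes, the ideals are equal.

For a fixed monomial order, each ideal has a unique reduced Gröbner basis; comparing bases decides equality.
Buchberger on the first generating set:
f_1 = -3x - y^2 + 3y + 3, LT = x.
f_2 = x^2 - 4xy + 3x - 8y - 4, LT = x^2.

S(f_1,f_2): lcm = x^2. S = 1/3xy^2 + 3xy - 4x + 8y + 4.
  reduce S modulo (f_1, f_2):
  remainder -1/9y^4 - 2/3y^3 + 14/3y^2 + 7y ≠ 0; add g_3 = -1/9y^4 - 2/3y^3 + 14/3y^2 + 7y to the basis.

The other S-polynomials (S(f_1,g_3), S(f_2,g_3)) all reduce to 0 modulo the current basis, so we have a Gröbner basis.
Inter-reduce: drop elements whose leading term is divisible by another's, tail-reduce, and make monic.
Reduced Gröbner basis: {x + 1/3y^2 - y - 1, y^4 + 6y^3 - 42y^2 - 63y}.

Buchberger on the second generating set:
h_1 = -3x^2 + 12xy - 6x + y^2 + 21y + 9, LT = x^2.
h_2 = x^2 - 4xy - 9x - 4y^2 + 4y + 8, LT = x^2.

S(h_1,h_2): lcm = x^2. S = 11x + 11/3y^2 - 11y - 11.
  reduce S modulo (h_1, h_2):
  remainder 11x + 11/3y^2 - 11y - 11 ≠ 0; add k_3 = 11x + 11/3y^2 - 11y - 11 to the basis.

S(h_1,k_3): lcm = x^2. S = -1/3xy^2 - 3xy + 3x - 1/3y^2 - 7y - 3.
  reduce S modulo (h_1, h_2, k_3):
  remainder 1/9y^4 + 2/3y^3 - 14/3y^2 - 7y ≠ 0; add k_4 = 1/9y^4 + 2/3y^3 - 14/3y^2 - 7y to the basis.

The other S-polynomials (S(h_2,k_3), S(h_1,k_4), S(h_2,k_4), S(k_3,k_4)) all reduce to 0 modulo the current basis, so we have a Gröbner basis.
Inter-reduce: drop elements whose leading term is divisible by another's, tail-reduce, and make monic.
Reduced Gröbner basis: {x + 1/3y^2 - y - 1, y^4 + 6y^3 - 42y^2 - 63y}.

These coincide, so the ideals are equal.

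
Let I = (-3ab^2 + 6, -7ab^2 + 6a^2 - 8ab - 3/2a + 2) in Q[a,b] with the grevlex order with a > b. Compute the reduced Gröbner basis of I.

f_1 = -3ab^2 + 6, LT = ab^2.
f_2 = -7ab^2 + 6a^2 - 8ab - 3/2a + 2, LT = ab^2.

S(f_1,f_2): lcm = ab^2. S = 6/7a^2 - 8/7ab - 3/14a - 12/7.
  reduce S modulo (f_1, f_2):
  remainder 6/7a^2 - 8/7ab - 3/14a - 12/7 ≠ 0; add g_3 = 6/7a^2 - 8/7ab - 3/14a - 12/7 to the basis.

S(f_1,g_3): lcm = a^2b^2. S = 4/3ab^3 + 1/4ab^2 + 2b^2 - 2a.
  reduce S modulo (f_1, f_2, g_3):
  remainder 2b^2 - 2a + 8/3b + 1/2 ≠ 0; add g_4 = 2b^2 - 2a + 8/3b + 1/2 to the basis.

The other S-polynomials (S(f_2,g_3), S(f_1,g_4), S(f_2,g_4), S(g_3,g_4)) all reduce to 0 modulo the current basis, so we have a Gröbner basis.
Inter-reduce: drop elements whose leading term is divisible by another's, tail-reduce, and make monic.

G = {a^2 - 4/3ab - 1/4a - 2, b^2 - a + 4/3b + 1/4}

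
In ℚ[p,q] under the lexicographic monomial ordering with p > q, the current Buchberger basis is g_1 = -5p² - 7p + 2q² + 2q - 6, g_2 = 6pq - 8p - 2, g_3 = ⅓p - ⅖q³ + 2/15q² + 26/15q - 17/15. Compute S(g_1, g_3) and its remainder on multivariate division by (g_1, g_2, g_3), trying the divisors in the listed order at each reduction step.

S(g_1, g_3) = 6/5pq³ - ⅖pq² - 26/5pq + 24/5p - ⅖q² - ⅖q + 6/5; remainder on division = 0.

lcm(LM(g_1), LM(g_3)) = p².
S = (lcm/LT(g_1))·g_1 − (lcm/LT(g_3))·g_3 = 6/5pq³ - ⅖pq² - 26/5pq + 24/5p - ⅖q² - ⅖q + 6/5.
Reduce S modulo (g_1, g_2, g_3) in that order:
  leading term pq³: subtract (⅕q²)·g_2 from 6/5pq³ - ⅖pq² - 26/5pq + 24/5p - ⅖q² - ⅖q + 6/5 → 6/5pq² - 26/5pq + 24/5p - ⅖q + 6/5
  leading term pq²: subtract (⅕q)·g_2 from 6/5pq² - 26/5pq + 24/5p - ⅖q + 6/5 → -18/5pq + 24/5p + 6/5
  leading term pq: subtract (-⅗)·g_2 from -18/5pq + 24/5p + 6/5 → 0
The remainder is 0, so this S-polynomial contributes no new basis element.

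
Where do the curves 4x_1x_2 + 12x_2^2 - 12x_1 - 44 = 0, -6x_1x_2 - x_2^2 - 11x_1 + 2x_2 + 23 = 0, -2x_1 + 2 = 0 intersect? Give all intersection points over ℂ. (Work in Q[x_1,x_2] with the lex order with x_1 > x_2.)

{(1, 2)}

Compute a lex Gröbner basis by Buchberger's algorithm.
f_1 = 4x_1x_2 - 12x_1 + 12x_2^2 - 44, LT = x_1x_2.
f_2 = -6x_1x_2 - 11x_1 - x_2^2 + 2x_2 + 23, LT = x_1x_2.
f_3 = -2x_1 + 2, LT = x_1.

S(f_1,f_2): lcm = x_1x_2. S = -29/6x_1 + 17/6x_2^2 + 1/3x_2 - 43/6.
  reduce S modulo (f_1, f_2, f_3):
  remainder 17/6x_2^2 + 1/3x_2 - 12 ≠ 0; add h_4 = 17/6x_2^2 + 1/3x_2 - 12 to the basis.

S(f_1,f_3): lcm = x_1x_2. S = -3x_1 + 3x_2^2 + x_2 - 11.
  reduce S modulo (f_1, f_2, f_3, h_4):
  remainder 11/17x_2 - 22/17 ≠ 0; add h_5 = 11/17x_2 - 22/17 to the basis.

The other S-polynomials (S(f_2,f_3), S(f_1,h_4), S(f_2,h_4), S(f_3,h_4), S(f_1,h_5), S(f_2,h_5), S(f_3,h_5), S(h_4,h_5)) all reduce to 0 modulo the current basis, so we have a Gröbner basis.
Inter-reduce: drop elements whose leading term is divisible by another's, tail-reduce, and make monic.
Reduced Gröbner basis: {x_1 - 1, x_2 - 2}.

From the last basis element, x_2 - 2 = 0, so x_2 takes values in {2}. Each choice, substituted upward through the basis, yields the corresponding point(s) of the solution set.
  x_2 = 2: the earlier basis element becomes x_1 - 1 = 0, giving x_1 = 1 — point (1, 2).
A lex Gröbner basis triangularizes the system, enabling back-substitution.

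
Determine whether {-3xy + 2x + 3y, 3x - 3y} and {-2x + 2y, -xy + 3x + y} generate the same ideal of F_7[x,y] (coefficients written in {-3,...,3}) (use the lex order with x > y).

Yes, the ideals are equal.

For a fixed monomial order, each ideal has a unique reduced Gröbner basis; comparing bases decides equality.
Buchberger on the first generating set:
f_1 = -3xy + 2x + 3y, LT = xy.
f_2 = 3x - 3y, LT = x.

S(f_1,f_2): lcm = xy. S = -3x + y^2 - y.
  leading term x: subtract (-1)·f_2 from -3x + y^2 - y → y^2 + 3y
  leading term y^2: no divisor's leading term divides it; move y^2 to the remainder.
  leading term y: no divisor's leading term divides it; move 3y to the remainder.
  remainder y^2 + 3y ≠ 0; add g_3 = y^2 + 3y to the basis.

The other S-polynomials (S(f_1,g_3), S(f_2,g_3)) all reduce to 0 modulo the current basis, so we have a Gröbner basis.
Inter-reduce: drop elements whose leading term is divisible by another's, tail-reduce, and make monic.
Reduced Gröbner basis: {x - y, y^2 + 3y}.

Buchberger on the second generating set:
h_1 = -2x + 2y, LT = x.
h_2 = -xy + 3x + y, LT = xy.

S(h_1,h_2): lcm = xy. S = 3x - y^2 + y.
  leading term x: subtract (2)·h_1 from 3x - y^2 + y → -y^2 - 3y
  leading term y^2: no divisor's leading term divides it; move -y^2 to the remainder.
  leading term y: no divisor's leading term divides it; move -3y to the remainder.
  remainder -y^2 - 3y ≠ 0; add k_3 = -y^2 - 3y to the basis.

The other S-polynomials (S(h_1,k_3), S(h_2,k_3)) all reduce to 0 modulo the current basis, so we have a Gröbner basis.
Inter-reduce: drop elements whose leading term is divisible by another's, tail-reduce, and make monic.
Reduced Gröbner basis: {x - y, y^2 + 3y}.

Same reduced basis, so the two generating sets span the same ideal.
The choice of monomial ordering does not affect the verdict — as long as both bases are computed under the same ordering, their equality decides ideal equality.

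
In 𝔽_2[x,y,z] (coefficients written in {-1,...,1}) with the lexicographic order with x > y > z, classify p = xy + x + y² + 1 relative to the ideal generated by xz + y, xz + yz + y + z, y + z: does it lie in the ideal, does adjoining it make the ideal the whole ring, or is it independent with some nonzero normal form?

First compute the reduced Gröbner basis of I by Buchberger's algorithm.
f_1 = xz + y, LT = xz.
f_2 = xz + yz + y + z, LT = xz.
f_3 = y + z, LT = y.

S(f_1,f_2): lcm = xz. S = yz + z.
  reduce S modulo (f_1, f_2, f_3):
  remainder z² + z ≠ 0; add h_4 = z² + z to the basis.

The other S-polynomials (S(f_1,f_3), S(f_2,f_3), S(f_1,h_4), S(f_2,h_4), S(f_3,h_4)) all reduce to 0 modulo the current basis, so we have a Gröbner basis.
Inter-reduce: drop elements whose leading term is divisible by another's, tail-reduce, and make monic.
Reduced Gröbner basis: {xz + z, y + z, z² + z}.
Label its elements g_1 = xz + z, g_2 = y + z, g_3 = z² + z.

Reduce p = xy + x + y² + 1 modulo G:
  leading term xy: subtract (x)·g_2 from xy + x + y² + 1 → xz + x + y² + 1
  leading term xz: subtract (1)·g_1 from xz + x + y² + 1 → x + y² + z + 1
  leading term x: no divisor's leading term divides it; move x to the remainder.
  leading term y²: subtract (y)·g_2 from y² + z + 1 → yz + z + 1
  leading term yz: subtract (z)·g_2 from yz + z + 1 → z² + z + 1
  leading term z²: subtract (1)·g_3 from z² + z + 1 → 1
  leading term 1: no divisor's leading term divides it; move 1 to the remainder.
  normal form = x + 1.
The normal form is nonzero, so p ∉ I. Since p minus its normal form lies in I, I + (p) = I + (r) where r = x + 1; decide whether this ideal is the whole ring.
Run Buchberger on G together with r (pairs among the g_i already reduce to 0 since G is a Gröbner basis):
g_1 = xz + z, LT = xz.
g_2 = y + z, LT = y.
g_3 = z² + z, LT = z².
r = x + 1, LT = x.

The S-polynomials (S(g_1,g_2), S(g_1,g_3), S(g_1,r), S(g_2,g_3), S(g_2,r), S(g_3,r)) all reduce to 0 modulo the current basis, so we have a Gröbner basis.
Inter-reduce: drop elements whose leading term is divisible by another's, tail-reduce, and make monic.
Reduced Gröbner basis: {x + 1, y + z, z² + z}.
The reduced Gröbner basis of I + (p) is {x + 1, y + z, z² + z} ≠ {1}, a proper ideal, so the enlarged system stays consistent: p is independent of I, with normal form x + 1.

xy + x + y² + 1 is independent of I; its normal form modulo I is x + 1.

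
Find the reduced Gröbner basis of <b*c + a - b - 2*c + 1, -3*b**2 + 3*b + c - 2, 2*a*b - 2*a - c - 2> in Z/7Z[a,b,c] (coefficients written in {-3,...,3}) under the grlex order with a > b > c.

f_1 = b*c + a - b - 2*c + 1, LT = b*c.
f_2 = -3*b**2 + 3*b + c - 2, LT = b**2.
f_3 = 2*a*b - 2*a - c - 2, LT = a*b.

S(f_1,f_2): lcm = b**2*c. S = a*b - b**2 - b*c - 2*c**2 + b - 3*c.
  leading term a*b: subtract (-3)·f_3 from a*b - b**2 - b*c - 2*c**2 + b - 3*c → -b**2 - b*c - 2*c**2 + a + b + c + 1
  leading term b**2: subtract (-2)·f_2 from -b**2 - b*c - 2*c**2 + a + b + c + 1 → -b*c - 2*c**2 + a + 3*c - 3
  leading term b*c: subtract (-1)·f_1 from -b*c - 2*c**2 + a + 3*c - 3 → -2*c**2 + 2*a - b + c - 2
  leading term c**2: no divisor's leading term divides it; move -2*c**2 to the remainder.
  leading term a: no divisor's leading term divides it; move 2*a to the remainder.
  leading term b: no divisor's leading term divides it; move -b to the remainder.
  leading term c: no divisor's leading term divides it; move c to the remainder.
  leading term 1: no divisor's leading term divides it; move -2 to the remainder.
  remainder -2*c**2 + 2*a - b + c - 2 ≠ 0; add g_4 = -2*c**2 + 2*a - b + c - 2 to the basis.

S(f_1,f_3): lcm = a*b*c. S = a**2 - a*b - a*c - 3*c**2 + a + c.
  leading term a**2: no divisor's leading term divides it; move a**2 to the remainder.
  leading term a*b: subtract (3)·f_3 from -a*b - a*c - 3*c**2 + a + c → -a*c - 3*c**2 - 3*c - 1
  leading term a*c: no divisor's leading term divides it; move -a*c to the remainder.
  leading term c**2: subtract (-2)·g_4 from -3*c**2 - 3*c - 1 → -3*a - 2*b - c + 2
  leading term a: no divisor's leading term divides it; move -3*a to the remainder.
  leading term b: no divisor's leading term divides it; move -2*b to the remainder.
  leading term c: no divisor's leading term divides it; move -c to the remainder.
  leading term 1: no divisor's leading term divides it; move 2 to the remainder.
  remainder a**2 - a*c - 3*a - 2*b - c + 2 ≠ 0; add g_5 = a**2 - a*c - 3*a - 2*b - c + 2 to the basis.

S(f_2,f_3): lcm = a*b**2. S = 2*a*c - 3*b*c + 3*a + b.
  leading term a*c: no divisor's leading term divides it; move 2*a*c to the remainder.
  leading term b*c: subtract (-3)·f_1 from -3*b*c + 3*a + b → -a - 2*b + c + 3
  leading term a: no divisor's leading term divides it; move -a to the remainder.
  leading term b: no divisor's leading term divides it; move -2*b to the remainder.
  leading term c: no divisor's leading term divides it; move c to the remainder.
  leading term 1: no divisor's leading term divides it; move 3 to the remainder.
  remainder 2*a*c - a - 2*b + c + 3 ≠ 0; add g_6 = 2*a*c - a - 2*b + c + 3 to the basis.

The other S-polynomials (S(f_1,g_4), S(f_2,g_4), S(f_3,g_4), S(f_1,g_5), S(f_2,g_5), S(f_3,g_5), S(g_4,g_5), S(f_1,g_6), S(f_2,g_6), S(f_3,g_6), S(g_4,g_6), S(g_5,g_6)) all reduce to 0 modulo the current basis, so we have a Gröbner basis.

G = {a**2 - 3*b + 3*c, a*b - a + 3*c - 1, a*c + 3*a - b - 3*c - 2, b**2 - b + 2*c + 3, b*c + a - b - 2*c + 1, c**2 - a - 3*b + 3*c + 1}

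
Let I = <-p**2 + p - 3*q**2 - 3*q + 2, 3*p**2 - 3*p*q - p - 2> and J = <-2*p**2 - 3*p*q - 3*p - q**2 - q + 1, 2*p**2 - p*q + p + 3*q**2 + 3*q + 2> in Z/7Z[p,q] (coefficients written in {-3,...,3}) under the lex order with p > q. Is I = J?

For a fixed monomial order, each ideal has a unique reduced Gröbner basis; comparing bases decides equality.
Buchberger on the first generating set:
f_1 = -p**2 + p - 3*q**2 - 3*q + 2, LT = p**2.
f_2 = 3*p**2 - 3*p*q - p - 2, LT = p**2.

S(f_1,f_2): lcm = p**2. S = p*q - 3*p + 3*q**2 + 3*q + 1.
  leading term p*q: no divisor's leading term divides it; move p*q to the remainder.
  leading term p: no divisor's leading term divides it; move -3*p to the remainder.
  leading term q**2: no divisor's leading term divides it; move 3*q**2 to the remainder.
  leading term q: no divisor's leading term divides it; move 3*q to the remainder.
  leading term 1: no divisor's leading term divides it; move 1 to the remainder.
  remainder p*q - 3*p + 3*q**2 + 3*q + 1 ≠ 0; add g_3 = p*q - 3*p + 3*q**2 + 3*q + 1 to the basis.

S(f_1,g_3): lcm = p**2*q. S = 3*p**2 - 3*p*q**2 + 3*p*q - p + 3*q**3 + 3*q**2 - 2*q.
  leading term p**2: subtract (-3)·f_1 from 3*p**2 - 3*p*q**2 + 3*p*q - p + 3*q**3 + 3*q**2 - 2*q → -3*p*q**2 + 3*p*q + 2*p + 3*q**3 + q**2 + 3*q - 1
  leading term p*q**2: subtract (-3*q)·g_3 from -3*p*q**2 + 3*p*q + 2*p + 3*q**3 + q**2 + 3*q - 1 → p*q + 2*p - 2*q**3 + 3*q**2 - q - 1
  leading term p*q: subtract (1)·g_3 from p*q + 2*p - 2*q**3 + 3*q**2 - q - 1 → -2*p - 2*q**3 + 3*q - 2
  leading term p: no divisor's leading term divides it; move -2*p to the remainder.
  leading term q**3: no divisor's leading term divides it; move -2*q**3 to the remainder.
  leading term q: no divisor's leading term divides it; move 3*q to the remainder.
  leading term 1: no divisor's leading term divides it; move -2 to the remainder.
  remainder -2*p - 2*q**3 + 3*q - 2 ≠ 0; add g_4 = -2*p - 2*q**3 + 3*q - 2 to the basis.

S(f_1,g_4): lcm = p**2. S = -p*q**3 - 2*p*q - 2*p + 3*q**2 + 3*q - 2.
  leading term p*q**3: subtract (-q**2)·g_3 from -p*q**3 - 2*p*q - 2*p + 3*q**2 + 3*q - 2 → -3*p*q**2 - 2*p*q - 2*p + 3*q**4 + 3*q**3 - 3*q**2 + 3*q - 2
  leading term p*q**2: subtract (-3*q)·g_3 from -3*p*q**2 - 2*p*q - 2*p + 3*q**4 + 3*q**3 - 3*q**2 + 3*q - 2 → 3*p*q - 2*p + 3*q**4 - 2*q**3 - q**2 - q - 2
  leading term p*q: subtract (3)·g_3 from 3*p*q - 2*p + 3*q**4 - 2*q**3 - q**2 - q - 2 → 3*q**4 - 2*q**3 - 3*q**2 - 3*q + 2
  leading term q**4: no divisor's leading term divides it; move 3*q**4 to the remainder.
  leading term q**3: no divisor's leading term divides it; move -2*q**3 to the remainder.
  leading term q**2: no divisor's leading term divides it; move -3*q**2 to the remainder.
  leading term q: no divisor's leading term divides it; move -3*q to the remainder.
  leading term 1: no divisor's leading term divides it; move 2 to the remainder.
  remainder 3*q**4 - 2*q**3 - 3*q**2 - 3*q + 2 ≠ 0; add g_5 = 3*q**4 - 2*q**3 - 3*q**2 - 3*q + 2 to the basis.

The other S-polynomials (S(f_2,g_3), S(f_2,g_4), S(g_3,g_4), S(f_1,g_5), S(f_2,g_5), S(g_3,g_5), S(g_4,g_5)) all reduce to 0 modulo the current basis, so we have a Gröbner basis.
Inter-reduce: drop elements whose leading term is divisible by another's, tail-reduce, and make monic.
Reduced Gröbner basis: {p + q**3 + 2*q + 1, q**4 - 3*q**3 - q**2 - q + 3}.

Buchberger on the second generating set:
h_1 = -2*p**2 - 3*p*q - 3*p - q**2 - q + 1, LT = p**2.
h_2 = 2*p**2 - p*q + p + 3*q**2 + 3*q + 2, LT = p**2.

S(h_1,h_2): lcm = p**2. S = 2*p*q + p - q**2 - q + 2.
  leading term p*q: no divisor's leading term divides it; move 2*p*q to the remainder.
  leading term p: no divisor's leading term divides it; move p to the remainder.
  leading term q**2: no divisor's leading term divides it; move -q**2 to the remainder.
  leading term q: no divisor's leading term divides it; move -q to the remainder.
  leading term 1: no divisor's leading term divides it; move 2 to the remainder.
  remainder 2*p*q + p - q**2 - q + 2 ≠ 0; add k_3 = 2*p*q + p - q**2 - q + 2 to the basis.

S(h_1,k_3): lcm = p**2*q. S = 3*p**2 + 2*p*q**2 + 2*p*q - p - 3*q**3 - 3*q**2 + 3*q.
  leading term p**2: subtract (2)·h_1 from 3*p**2 + 2*p*q**2 + 2*p*q - p - 3*q**3 - 3*q**2 + 3*q → 2*p*q**2 + p*q - 2*p - 3*q**3 - q**2 - 2*q - 2
  leading term p*q**2: subtract (q)·k_3 from 2*p*q**2 + p*q - 2*p - 3*q**3 - q**2 - 2*q - 2 → -2*p - 2*q**3 + 3*q - 2
  leading term p: no divisor's leading term divides it; move -2*p to the remainder.
  leading term q**3: no divisor's leading term divides it; move -2*q**3 to the remainder.
  leading term q: no divisor's leading term divides it; move 3*q to the remainder.
  leading term 1: no divisor's leading term divides it; move -2 to the remainder.
  remainder -2*p - 2*q**3 + 3*q - 2 ≠ 0; add k_4 = -2*p - 2*q**3 + 3*q - 2 to the basis.

S(h_1,k_4): lcm = p**2. S = -p*q**3 + 3*p*q - 3*p - 3*q**2 - 3*q + 3.
  leading term p*q**3: subtract (3*q**2)·k_3 from -p*q**3 + 3*p*q - 3*p - 3*q**2 - 3*q + 3 → -3*p*q**2 + 3*p*q - 3*p + 3*q**4 + 3*q**3 - 2*q**2 - 3*q + 3
  leading term p*q**2: subtract (2*q)·k_3 from -3*p*q**2 + 3*p*q - 3*p + 3*q**4 + 3*q**3 - 2*q**2 - 3*q + 3 → p*q - 3*p + 3*q**4 - 2*q**3 + 3
  leading term p*q: subtract (-3)·k_3 from p*q - 3*p + 3*q**4 - 2*q**3 + 3 → 3*q**4 - 2*q**3 - 3*q**2 - 3*q + 2
  leading term q**4: no divisor's leading term divides it; move 3*q**4 to the remainder.
  leading term q**3: no divisor's leading term divides it; move -2*q**3 to the remainder.
  leading term q**2: no divisor's leading term divides it; move -3*q**2 to the remainder.
  leading term q: no divisor's leading term divides it; move -3*q to the remainder.
  leading term 1: no divisor's leading term divides it; move 2 to the remainder.
  remainder 3*q**4 - 2*q**3 - 3*q**2 - 3*q + 2 ≠ 0; add k_5 = 3*q**4 - 2*q**3 - 3*q**2 - 3*q + 2 to the basis.

The other S-polynomials (S(h_2,k_3), S(h_2,k_4), S(k_3,k_4), S(h_1,k_5), S(h_2,k_5), S(k_3,k_5), S(k_4,k_5)) all reduce to 0 modulo the current basis, so we have a Gröbner basis.
Inter-reduce: drop elements whose leading term is divisible by another's, tail-reduce, and make monic.
Reduced Gröbner basis: {p + q**3 + 2*q + 1, q**4 - 3*q**3 - q**2 - q + 3}.

These coincide, so the ideals are equal.

Yes, the ideals are equal.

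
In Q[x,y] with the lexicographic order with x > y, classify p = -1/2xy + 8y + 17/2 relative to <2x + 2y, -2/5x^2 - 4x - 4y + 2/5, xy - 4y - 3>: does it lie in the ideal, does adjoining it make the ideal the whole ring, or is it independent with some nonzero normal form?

Adjoining -1/2xy + 8y + 17/2 makes the ideal the whole ring: the system is inconsistent.

First compute the reduced Gröbner basis of I by Buchberger's algorithm.
f_1 = 2x + 2y, LT = x.
f_2 = -2/5x^2 - 4x - 4y + 2/5, LT = x^2.
f_3 = xy - 4y - 3, LT = xy.

S(f_1,f_2): lcm = x^2. S = xy - 10x - 10y + 1.
  leading term xy: subtract (1/2y)·f_1 from xy - 10x - 10y + 1 → -10x - y^2 - 10y + 1
  leading term x: subtract (-5)·f_1 from -10x - y^2 - 10y + 1 → -y^2 + 1
  leading term y^2: no divisor's leading term divides it; move -y^2 to the remainder.
  leading term 1: no divisor's leading term divides it; move 1 to the remainder.
  remainder -y^2 + 1 ≠ 0; add h_4 = -y^2 + 1 to the basis.

S(f_1,f_3): lcm = xy. S = y^2 + 4y + 3.
  leading term y^2: subtract (-1)·h_4 from y^2 + 4y + 3 → 4y + 4
  leading term y: no divisor's leading term divides it; move 4y to the remainder.
  leading term 1: no divisor's leading term divides it; move 4 to the remainder.
  remainder 4y + 4 ≠ 0; add h_5 = 4y + 4 to the basis.

S(f_2,f_3): lcm = x^2y. S = 14xy + 3x + 10y^2 - y.
  leading term xy: subtract (7y)·f_1 from 14xy + 3x + 10y^2 - y → 3x - 4y^2 - y
  leading term x: subtract (3/2)·f_1 from 3x - 4y^2 - y → -4y^2 - 4y
  leading term y^2: subtract (4)·h_4 from -4y^2 - 4y → -4y - 4
  leading term y: subtract (-1)·h_5 from -4y - 4 → 0
  remainder 0.

S(f_1,h_4): leading monomials are coprime, so the S-polynomial reduces to 0 (Buchberger's first criterion).
S(f_2,h_4): leading monomials are coprime, so the S-polynomial reduces to 0 (Buchberger's first criterion).
S(f_3,h_4): lcm = xy^2. S = x - 4y^2 - 3y.
  leading term x: subtract (1/2)·f_1 from x - 4y^2 - 3y → -4y^2 - 4y
  leading term y^2: subtract (4)·h_4 from -4y^2 - 4y → -4y - 4
  leading term y: subtract (-1)·h_5 from -4y - 4 → 0
  remainder 0.

S(f_1,h_5): leading monomials are coprime, so the S-polynomial reduces to 0 (Buchberger's first criterion).
S(f_2,h_5): leading monomials are coprime, so the S-polynomial reduces to 0 (Buchberger's first criterion).
S(f_3,h_5): lcm = xy. S = -x - 4y - 3.
  leading term x: subtract (-1/2)·f_1 from -x - 4y - 3 → -3y - 3
  leading term y: subtract (-3/4)·h_5 from -3y - 3 → 0
  remainder 0.

S(h_4,h_5): lcm = y^2. S = -y - 1.
  leading term y: subtract (-1/4)·h_5 from -y - 1 → 0
  remainder 0.

Every S-polynomial of the final basis reduces to 0, so we have a Gröbner basis.
Inter-reduce: drop elements whose leading term is divisible by another's, tail-reduce, and make monic.
Reduced Gröbner basis: {x - 1, y + 1}.
Label its elements g_1 = x - 1, g_2 = y + 1.

Reduce p = -1/2xy + 8y + 17/2 modulo G:
  leading term xy: subtract (-1/2y)·g_1 from -1/2xy + 8y + 17/2 → 15/2y + 17/2
  leading term y: subtract (15/2)·g_2 from 15/2y + 17/2 → 1
  leading term 1: no divisor's leading term divides it; move 1 to the remainder.
  normal form = 1.
The normal form is nonzero, so p ∉ I. Since p minus its normal form lies in I, I + (p) = I + (r) where r = 1; decide whether this ideal is the whole ring.
Here r = 1 is a nonzero constant, hence a unit: 1 ∈ I + (p), the Gröbner basis of I + (p) is {1}, and the enlarged system has no common solution — adjoining p is inconsistent.

Ideal membership is decidable via reduction modulo a Gröbner basis.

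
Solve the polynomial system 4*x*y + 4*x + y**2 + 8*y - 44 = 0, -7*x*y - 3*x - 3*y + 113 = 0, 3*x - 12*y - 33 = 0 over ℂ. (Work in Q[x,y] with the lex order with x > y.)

Compute a lex Gröbner basis by Buchberger's algorithm.
f_1 = 4*x*y + 4*x + y**2 + 8*y - 44, LT = x*y.
f_2 = -7*x*y - 3*x - 3*y + 113, LT = x*y.
f_3 = 3*x - 12*y - 33, LT = x.

S(f_1,f_2): lcm = x*y. S = 4/7*x + 1/4*y**2 + 11/7*y + 36/7.
  leading term x: subtract (4/21)·f_3 from 4/7*x + 1/4*y**2 + 11/7*y + 36/7 → 1/4*y**2 + 27/7*y + 80/7
  leading term y**2: no divisor's leading term divides it; move 1/4*y**2 to the remainder.
  leading term y: no divisor's leading term divides it; move 27/7*y to the remainder.
  leading term 1: no divisor's leading term divides it; move 80/7 to the remainder.
  remainder 1/4*y**2 + 27/7*y + 80/7 ≠ 0; add h_4 = 1/4*y**2 + 27/7*y + 80/7 to the basis.

S(f_1,f_3): lcm = x*y. S = x + 17/4*y**2 + 13*y - 11.
  leading term x: subtract (1/3)·f_3 from x + 17/4*y**2 + 13*y - 11 → 17/4*y**2 + 17*y
  leading term y**2: subtract (17)·h_4 from 17/4*y**2 + 17*y → -340/7*y - 1360/7
  leading term y: no divisor's leading term divides it; move -340/7*y to the remainder.
  leading term 1: no divisor's leading term divides it; move -1360/7 to the remainder.
  remainder -340/7*y - 1360/7 ≠ 0; add h_5 = -340/7*y - 1360/7 to the basis.

S(f_2,f_3): lcm = x*y. S = 3/7*x + 4*y**2 + 80/7*y - 113/7.
  leading term x: subtract (1/7)·f_3 from 3/7*x + 4*y**2 + 80/7*y - 113/7 → 4*y**2 + 92/7*y - 80/7
  leading term y**2: subtract (16)·h_4 from 4*y**2 + 92/7*y - 80/7 → -340/7*y - 1360/7
  leading term y: subtract (1)·h_5 from -340/7*y - 1360/7 → 0
  remainder 0.

S(f_1,h_4): lcm = x*y**2. S = -101/7*x*y - 320/7*x + 1/4*y**3 + 2*y**2 - 11*y.
  leading term x*y: subtract (-101/28)·f_1 from -101/7*x*y - 320/7*x + 1/4*y**3 + 2*y**2 - 11*y → -219/7*x + 1/4*y**3 + 157/28*y**2 + 125/7*y - 1111/7
  leading term x: subtract (-73/7)·f_3 from -219/7*x + 1/4*y**3 + 157/28*y**2 + 125/7*y - 1111/7 → 1/4*y**3 + 157/28*y**2 - 751/7*y - 3520/7
  leading term y**3: subtract (y)·h_4 from 1/4*y**3 + 157/28*y**2 - 751/7*y - 3520/7 → 7/4*y**2 - 831/7*y - 3520/7
  leading term y**2: subtract (7)·h_4 from 7/4*y**2 - 831/7*y - 3520/7 → -1020/7*y - 4080/7
  leading term y: subtract (3)·h_5 from -1020/7*y - 4080/7 → 0
  remainder 0.

S(f_2,h_4): lcm = x*y**2. S = -15*x*y - 320/7*x + 3/7*y**2 - 113/7*y.
  leading term x*y: subtract (-15/4)·f_1 from -15*x*y - 320/7*x + 3/7*y**2 - 113/7*y → -215/7*x + 117/28*y**2 + 97/7*y - 165
  leading term x: subtract (-215/21)·f_3 from -215/7*x + 117/28*y**2 + 97/7*y - 165 → 117/28*y**2 - 109*y - 3520/7
  leading term y**2: subtract (117/7)·h_4 from 117/28*y**2 - 109*y - 3520/7 → -8500/49*y - 34000/49
  leading term y: subtract (25/7)·h_5 from -8500/49*y - 34000/49 → 0
  remainder 0.

S(f_3,h_4): leading monomials are coprime, so the S-polynomial reduces to 0 (Buchberger's first criterion).
S(f_1,h_5): lcm = x*y. S = -3*x + 1/4*y**2 + 2*y - 11.
  leading term x: subtract (-1)·f_3 from -3*x + 1/4*y**2 + 2*y - 11 → 1/4*y**2 - 10*y - 44
  leading term y**2: subtract (1)·h_4 from 1/4*y**2 - 10*y - 44 → -97/7*y - 388/7
  leading term y: subtract (97/340)·h_5 from -97/7*y - 388/7 → 0
  remainder 0.

S(f_2,h_5): lcm = x*y. S = -25/7*x + 3/7*y - 113/7.
  leading term x: subtract (-25/21)·f_3 from -25/7*x + 3/7*y - 113/7 → -97/7*y - 388/7
  leading term y: subtract (97/340)·h_5 from -97/7*y - 388/7 → 0
  remainder 0.

S(f_3,h_5): leading monomials are coprime, so the S-polynomial reduces to 0 (Buchberger's first criterion).
S(h_4,h_5): lcm = y**2. S = 80/7*y + 320/7.
  leading term y: subtract (-4/17)·h_5 from 80/7*y + 320/7 → 0
  remainder 0.

Every S-polynomial of the final basis reduces to 0, so we have a Gröbner basis.
Inter-reduce: drop elements whose leading term is divisible by another's, tail-reduce, and make monic.
Reduced Gröbner basis: {x + 5, y + 4}.

Elimination: the polynomial y + 4 lies in the elimination ideal for y, so y ∈ {-4}. For each such y, the remaining basis elements (now univariate) give the rest of the solution.
  y = -4: the earlier basis element becomes x + 5 = 0, giving x = -5 — point (-5, -4).
Substituting each solution back into the original system confirms all equations vanish.

{(-5, -4)}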